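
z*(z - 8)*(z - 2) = z^3 - 10*z^2 + 16*z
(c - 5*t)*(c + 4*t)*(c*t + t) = c^3*t - c^2*t^2 + c^2*t - 20*c*t^3 - c*t^2 - 20*t^3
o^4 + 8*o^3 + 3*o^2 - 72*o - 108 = (o - 3)*(o + 2)*(o + 3)*(o + 6)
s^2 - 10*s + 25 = (s - 5)^2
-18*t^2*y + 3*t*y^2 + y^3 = y*(-3*t + y)*(6*t + y)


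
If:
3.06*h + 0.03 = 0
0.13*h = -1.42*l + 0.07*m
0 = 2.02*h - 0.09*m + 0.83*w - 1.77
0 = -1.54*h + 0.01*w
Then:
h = -0.01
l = -1.67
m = -33.81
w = -1.51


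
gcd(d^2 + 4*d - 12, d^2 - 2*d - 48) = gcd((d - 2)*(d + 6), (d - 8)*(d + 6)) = d + 6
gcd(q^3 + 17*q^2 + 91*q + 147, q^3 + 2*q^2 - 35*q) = q + 7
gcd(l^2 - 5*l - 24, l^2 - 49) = 1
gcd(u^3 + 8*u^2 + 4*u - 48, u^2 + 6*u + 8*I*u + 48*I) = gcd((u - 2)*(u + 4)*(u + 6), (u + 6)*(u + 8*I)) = u + 6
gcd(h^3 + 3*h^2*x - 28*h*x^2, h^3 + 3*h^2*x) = h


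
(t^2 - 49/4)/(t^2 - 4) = (t^2 - 49/4)/(t^2 - 4)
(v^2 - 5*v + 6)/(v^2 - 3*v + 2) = (v - 3)/(v - 1)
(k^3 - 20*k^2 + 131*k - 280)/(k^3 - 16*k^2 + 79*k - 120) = (k - 7)/(k - 3)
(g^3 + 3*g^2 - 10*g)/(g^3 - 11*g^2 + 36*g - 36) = g*(g + 5)/(g^2 - 9*g + 18)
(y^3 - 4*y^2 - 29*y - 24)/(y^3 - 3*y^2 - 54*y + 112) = (y^2 + 4*y + 3)/(y^2 + 5*y - 14)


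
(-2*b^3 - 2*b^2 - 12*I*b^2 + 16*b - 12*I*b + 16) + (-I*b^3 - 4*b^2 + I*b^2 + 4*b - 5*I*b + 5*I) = -2*b^3 - I*b^3 - 6*b^2 - 11*I*b^2 + 20*b - 17*I*b + 16 + 5*I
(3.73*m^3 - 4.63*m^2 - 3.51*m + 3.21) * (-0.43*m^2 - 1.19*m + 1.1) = -1.6039*m^5 - 2.4478*m^4 + 11.122*m^3 - 2.2964*m^2 - 7.6809*m + 3.531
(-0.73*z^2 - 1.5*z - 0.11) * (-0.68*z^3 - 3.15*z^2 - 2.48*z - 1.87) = 0.4964*z^5 + 3.3195*z^4 + 6.6102*z^3 + 5.4316*z^2 + 3.0778*z + 0.2057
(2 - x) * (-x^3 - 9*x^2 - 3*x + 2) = x^4 + 7*x^3 - 15*x^2 - 8*x + 4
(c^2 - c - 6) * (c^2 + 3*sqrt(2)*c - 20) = c^4 - c^3 + 3*sqrt(2)*c^3 - 26*c^2 - 3*sqrt(2)*c^2 - 18*sqrt(2)*c + 20*c + 120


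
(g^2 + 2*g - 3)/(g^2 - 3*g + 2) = (g + 3)/(g - 2)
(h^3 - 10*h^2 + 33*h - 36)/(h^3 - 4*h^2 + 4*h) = (h^3 - 10*h^2 + 33*h - 36)/(h*(h^2 - 4*h + 4))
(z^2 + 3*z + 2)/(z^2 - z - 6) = (z + 1)/(z - 3)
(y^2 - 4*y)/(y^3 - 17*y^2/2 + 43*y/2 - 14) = 2*y/(2*y^2 - 9*y + 7)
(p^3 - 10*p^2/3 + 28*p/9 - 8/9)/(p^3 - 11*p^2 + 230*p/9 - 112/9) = (3*p^2 - 8*p + 4)/(3*p^2 - 31*p + 56)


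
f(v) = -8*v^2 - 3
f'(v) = -16*v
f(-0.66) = -6.48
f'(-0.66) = 10.56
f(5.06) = -207.83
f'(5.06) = -80.96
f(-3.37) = -93.86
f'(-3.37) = 53.92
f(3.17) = -83.39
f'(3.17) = -50.72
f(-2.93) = -71.68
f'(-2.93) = 46.88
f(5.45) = -240.62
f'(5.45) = -87.20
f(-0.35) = -3.98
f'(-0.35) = 5.60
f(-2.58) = -56.25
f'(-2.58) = 41.28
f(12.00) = -1155.00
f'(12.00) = -192.00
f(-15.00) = -1803.00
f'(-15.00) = 240.00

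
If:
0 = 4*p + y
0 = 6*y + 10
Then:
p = 5/12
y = -5/3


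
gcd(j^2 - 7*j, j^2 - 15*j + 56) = j - 7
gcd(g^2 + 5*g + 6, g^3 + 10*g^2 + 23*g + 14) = g + 2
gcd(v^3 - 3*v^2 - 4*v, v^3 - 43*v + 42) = 1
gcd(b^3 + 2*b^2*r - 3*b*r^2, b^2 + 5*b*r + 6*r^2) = b + 3*r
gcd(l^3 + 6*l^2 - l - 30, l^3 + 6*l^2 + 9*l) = l + 3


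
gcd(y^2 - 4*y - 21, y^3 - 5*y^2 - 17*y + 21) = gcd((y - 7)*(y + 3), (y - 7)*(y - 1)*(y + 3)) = y^2 - 4*y - 21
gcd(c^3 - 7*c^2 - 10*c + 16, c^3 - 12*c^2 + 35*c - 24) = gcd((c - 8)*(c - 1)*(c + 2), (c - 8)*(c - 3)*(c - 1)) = c^2 - 9*c + 8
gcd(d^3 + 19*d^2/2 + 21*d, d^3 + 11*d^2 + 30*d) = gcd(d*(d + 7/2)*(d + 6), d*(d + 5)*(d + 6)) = d^2 + 6*d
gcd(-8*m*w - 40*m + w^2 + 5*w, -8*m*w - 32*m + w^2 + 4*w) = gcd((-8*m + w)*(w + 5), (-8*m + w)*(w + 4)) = -8*m + w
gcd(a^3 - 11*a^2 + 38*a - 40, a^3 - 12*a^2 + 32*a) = a - 4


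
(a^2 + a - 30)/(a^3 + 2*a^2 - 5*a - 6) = (a^2 + a - 30)/(a^3 + 2*a^2 - 5*a - 6)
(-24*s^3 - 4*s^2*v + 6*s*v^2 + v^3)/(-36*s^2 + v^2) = (4*s^2 - v^2)/(6*s - v)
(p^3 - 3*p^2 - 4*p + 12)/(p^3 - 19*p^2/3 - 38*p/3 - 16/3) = 3*(-p^3 + 3*p^2 + 4*p - 12)/(-3*p^3 + 19*p^2 + 38*p + 16)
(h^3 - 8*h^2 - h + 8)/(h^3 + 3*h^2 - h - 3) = (h - 8)/(h + 3)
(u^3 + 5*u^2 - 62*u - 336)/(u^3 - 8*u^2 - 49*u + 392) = (u + 6)/(u - 7)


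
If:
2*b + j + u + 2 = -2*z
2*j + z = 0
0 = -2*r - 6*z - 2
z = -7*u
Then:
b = -19*z/28 - 1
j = -z/2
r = -3*z - 1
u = -z/7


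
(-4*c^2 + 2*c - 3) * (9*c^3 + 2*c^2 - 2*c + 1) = -36*c^5 + 10*c^4 - 15*c^3 - 14*c^2 + 8*c - 3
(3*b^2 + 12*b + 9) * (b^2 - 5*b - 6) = 3*b^4 - 3*b^3 - 69*b^2 - 117*b - 54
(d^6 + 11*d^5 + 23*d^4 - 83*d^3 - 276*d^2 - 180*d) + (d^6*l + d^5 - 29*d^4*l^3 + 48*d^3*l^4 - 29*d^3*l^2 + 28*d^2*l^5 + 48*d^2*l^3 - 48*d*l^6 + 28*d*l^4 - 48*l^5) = d^6*l + d^6 + 12*d^5 - 29*d^4*l^3 + 23*d^4 + 48*d^3*l^4 - 29*d^3*l^2 - 83*d^3 + 28*d^2*l^5 + 48*d^2*l^3 - 276*d^2 - 48*d*l^6 + 28*d*l^4 - 180*d - 48*l^5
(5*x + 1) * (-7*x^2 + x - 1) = -35*x^3 - 2*x^2 - 4*x - 1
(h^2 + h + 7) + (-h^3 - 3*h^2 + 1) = -h^3 - 2*h^2 + h + 8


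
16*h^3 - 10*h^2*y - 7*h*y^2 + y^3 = (-8*h + y)*(-h + y)*(2*h + y)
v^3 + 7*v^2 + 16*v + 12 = (v + 2)^2*(v + 3)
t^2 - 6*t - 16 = (t - 8)*(t + 2)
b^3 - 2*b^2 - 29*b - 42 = (b - 7)*(b + 2)*(b + 3)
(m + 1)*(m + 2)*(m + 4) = m^3 + 7*m^2 + 14*m + 8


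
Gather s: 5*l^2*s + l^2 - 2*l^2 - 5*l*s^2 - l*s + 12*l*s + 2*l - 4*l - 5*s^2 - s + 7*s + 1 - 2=-l^2 - 2*l + s^2*(-5*l - 5) + s*(5*l^2 + 11*l + 6) - 1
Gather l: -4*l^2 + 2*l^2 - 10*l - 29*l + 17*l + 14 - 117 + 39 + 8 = -2*l^2 - 22*l - 56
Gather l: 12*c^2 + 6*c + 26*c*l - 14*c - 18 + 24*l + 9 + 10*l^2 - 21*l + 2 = 12*c^2 - 8*c + 10*l^2 + l*(26*c + 3) - 7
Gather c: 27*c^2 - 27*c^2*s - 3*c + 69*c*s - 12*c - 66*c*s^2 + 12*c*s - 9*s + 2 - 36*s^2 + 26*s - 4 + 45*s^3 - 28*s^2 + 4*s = c^2*(27 - 27*s) + c*(-66*s^2 + 81*s - 15) + 45*s^3 - 64*s^2 + 21*s - 2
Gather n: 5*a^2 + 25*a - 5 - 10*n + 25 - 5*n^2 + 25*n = 5*a^2 + 25*a - 5*n^2 + 15*n + 20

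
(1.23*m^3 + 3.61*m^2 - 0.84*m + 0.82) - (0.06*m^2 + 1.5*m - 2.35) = 1.23*m^3 + 3.55*m^2 - 2.34*m + 3.17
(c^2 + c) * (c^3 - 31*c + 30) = c^5 + c^4 - 31*c^3 - c^2 + 30*c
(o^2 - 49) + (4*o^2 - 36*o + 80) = 5*o^2 - 36*o + 31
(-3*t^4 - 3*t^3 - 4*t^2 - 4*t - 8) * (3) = -9*t^4 - 9*t^3 - 12*t^2 - 12*t - 24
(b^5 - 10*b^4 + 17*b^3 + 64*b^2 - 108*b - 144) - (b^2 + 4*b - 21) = b^5 - 10*b^4 + 17*b^3 + 63*b^2 - 112*b - 123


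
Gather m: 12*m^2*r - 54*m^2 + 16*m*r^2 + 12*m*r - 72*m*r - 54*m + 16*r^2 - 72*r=m^2*(12*r - 54) + m*(16*r^2 - 60*r - 54) + 16*r^2 - 72*r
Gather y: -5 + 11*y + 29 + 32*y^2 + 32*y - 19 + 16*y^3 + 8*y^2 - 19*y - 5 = 16*y^3 + 40*y^2 + 24*y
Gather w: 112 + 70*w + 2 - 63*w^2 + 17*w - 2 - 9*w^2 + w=-72*w^2 + 88*w + 112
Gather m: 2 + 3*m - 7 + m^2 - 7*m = m^2 - 4*m - 5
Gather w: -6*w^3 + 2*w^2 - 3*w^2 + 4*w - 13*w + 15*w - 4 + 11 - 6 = -6*w^3 - w^2 + 6*w + 1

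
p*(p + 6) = p^2 + 6*p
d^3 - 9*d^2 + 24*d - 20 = (d - 5)*(d - 2)^2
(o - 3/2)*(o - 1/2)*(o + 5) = o^3 + 3*o^2 - 37*o/4 + 15/4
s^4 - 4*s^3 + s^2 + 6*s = s*(s - 3)*(s - 2)*(s + 1)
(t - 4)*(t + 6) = t^2 + 2*t - 24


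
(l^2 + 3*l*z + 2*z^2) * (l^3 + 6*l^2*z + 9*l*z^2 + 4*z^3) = l^5 + 9*l^4*z + 29*l^3*z^2 + 43*l^2*z^3 + 30*l*z^4 + 8*z^5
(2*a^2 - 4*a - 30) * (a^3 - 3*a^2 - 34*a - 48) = 2*a^5 - 10*a^4 - 86*a^3 + 130*a^2 + 1212*a + 1440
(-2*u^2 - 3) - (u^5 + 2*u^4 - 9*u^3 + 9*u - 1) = -u^5 - 2*u^4 + 9*u^3 - 2*u^2 - 9*u - 2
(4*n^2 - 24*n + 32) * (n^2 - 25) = 4*n^4 - 24*n^3 - 68*n^2 + 600*n - 800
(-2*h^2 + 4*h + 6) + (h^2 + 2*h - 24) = -h^2 + 6*h - 18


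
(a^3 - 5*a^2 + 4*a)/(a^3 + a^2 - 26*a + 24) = a/(a + 6)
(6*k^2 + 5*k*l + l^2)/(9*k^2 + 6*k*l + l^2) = (2*k + l)/(3*k + l)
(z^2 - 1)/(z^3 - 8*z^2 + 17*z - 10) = (z + 1)/(z^2 - 7*z + 10)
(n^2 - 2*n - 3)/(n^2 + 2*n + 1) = (n - 3)/(n + 1)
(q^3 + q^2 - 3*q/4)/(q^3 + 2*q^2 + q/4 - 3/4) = q/(q + 1)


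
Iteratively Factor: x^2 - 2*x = (x - 2)*(x)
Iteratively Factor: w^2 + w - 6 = (w + 3)*(w - 2)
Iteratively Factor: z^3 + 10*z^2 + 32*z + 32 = (z + 2)*(z^2 + 8*z + 16) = (z + 2)*(z + 4)*(z + 4)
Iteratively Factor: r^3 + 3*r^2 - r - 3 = (r + 1)*(r^2 + 2*r - 3) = (r + 1)*(r + 3)*(r - 1)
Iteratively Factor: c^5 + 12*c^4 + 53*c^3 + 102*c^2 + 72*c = (c)*(c^4 + 12*c^3 + 53*c^2 + 102*c + 72) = c*(c + 2)*(c^3 + 10*c^2 + 33*c + 36) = c*(c + 2)*(c + 4)*(c^2 + 6*c + 9) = c*(c + 2)*(c + 3)*(c + 4)*(c + 3)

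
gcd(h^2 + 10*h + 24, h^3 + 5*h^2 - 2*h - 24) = h + 4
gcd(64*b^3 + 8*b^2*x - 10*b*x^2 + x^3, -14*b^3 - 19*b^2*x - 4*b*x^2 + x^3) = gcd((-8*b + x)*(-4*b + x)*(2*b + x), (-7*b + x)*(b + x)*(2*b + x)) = 2*b + x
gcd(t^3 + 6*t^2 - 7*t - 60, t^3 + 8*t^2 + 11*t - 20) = t^2 + 9*t + 20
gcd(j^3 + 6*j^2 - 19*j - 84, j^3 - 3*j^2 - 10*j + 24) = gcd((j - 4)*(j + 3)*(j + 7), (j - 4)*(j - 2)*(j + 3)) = j^2 - j - 12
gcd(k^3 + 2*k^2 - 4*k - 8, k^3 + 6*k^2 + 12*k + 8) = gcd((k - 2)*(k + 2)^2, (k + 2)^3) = k^2 + 4*k + 4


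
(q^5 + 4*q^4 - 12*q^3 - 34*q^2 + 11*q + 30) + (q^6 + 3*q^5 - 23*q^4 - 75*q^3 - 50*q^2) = q^6 + 4*q^5 - 19*q^4 - 87*q^3 - 84*q^2 + 11*q + 30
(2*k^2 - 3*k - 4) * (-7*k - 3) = -14*k^3 + 15*k^2 + 37*k + 12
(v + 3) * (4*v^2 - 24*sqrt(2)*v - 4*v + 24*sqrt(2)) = 4*v^3 - 24*sqrt(2)*v^2 + 8*v^2 - 48*sqrt(2)*v - 12*v + 72*sqrt(2)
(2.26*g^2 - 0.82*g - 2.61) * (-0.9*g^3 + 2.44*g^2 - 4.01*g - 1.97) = -2.034*g^5 + 6.2524*g^4 - 8.7144*g^3 - 7.5324*g^2 + 12.0815*g + 5.1417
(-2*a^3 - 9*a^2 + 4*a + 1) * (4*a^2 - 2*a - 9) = -8*a^5 - 32*a^4 + 52*a^3 + 77*a^2 - 38*a - 9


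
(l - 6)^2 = l^2 - 12*l + 36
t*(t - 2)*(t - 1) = t^3 - 3*t^2 + 2*t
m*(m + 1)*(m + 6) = m^3 + 7*m^2 + 6*m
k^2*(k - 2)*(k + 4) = k^4 + 2*k^3 - 8*k^2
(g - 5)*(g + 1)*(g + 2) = g^3 - 2*g^2 - 13*g - 10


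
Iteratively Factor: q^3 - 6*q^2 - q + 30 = (q - 3)*(q^2 - 3*q - 10) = (q - 3)*(q + 2)*(q - 5)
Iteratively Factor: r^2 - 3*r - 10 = (r + 2)*(r - 5)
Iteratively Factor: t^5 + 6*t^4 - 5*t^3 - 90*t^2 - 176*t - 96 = (t - 4)*(t^4 + 10*t^3 + 35*t^2 + 50*t + 24) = (t - 4)*(t + 1)*(t^3 + 9*t^2 + 26*t + 24) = (t - 4)*(t + 1)*(t + 2)*(t^2 + 7*t + 12) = (t - 4)*(t + 1)*(t + 2)*(t + 4)*(t + 3)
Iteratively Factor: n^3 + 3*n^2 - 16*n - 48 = (n - 4)*(n^2 + 7*n + 12) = (n - 4)*(n + 3)*(n + 4)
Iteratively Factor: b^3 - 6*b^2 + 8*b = (b)*(b^2 - 6*b + 8) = b*(b - 4)*(b - 2)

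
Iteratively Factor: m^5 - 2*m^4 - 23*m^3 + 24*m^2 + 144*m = (m - 4)*(m^4 + 2*m^3 - 15*m^2 - 36*m) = m*(m - 4)*(m^3 + 2*m^2 - 15*m - 36) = m*(m - 4)*(m + 3)*(m^2 - m - 12) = m*(m - 4)*(m + 3)^2*(m - 4)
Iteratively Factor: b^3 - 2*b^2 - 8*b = (b)*(b^2 - 2*b - 8) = b*(b + 2)*(b - 4)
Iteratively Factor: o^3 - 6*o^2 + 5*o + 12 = (o - 4)*(o^2 - 2*o - 3) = (o - 4)*(o - 3)*(o + 1)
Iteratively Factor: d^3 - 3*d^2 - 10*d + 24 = (d + 3)*(d^2 - 6*d + 8) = (d - 4)*(d + 3)*(d - 2)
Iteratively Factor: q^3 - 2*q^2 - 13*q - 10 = (q + 1)*(q^2 - 3*q - 10) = (q - 5)*(q + 1)*(q + 2)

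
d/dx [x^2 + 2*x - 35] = 2*x + 2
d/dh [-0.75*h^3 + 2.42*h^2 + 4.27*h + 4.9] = -2.25*h^2 + 4.84*h + 4.27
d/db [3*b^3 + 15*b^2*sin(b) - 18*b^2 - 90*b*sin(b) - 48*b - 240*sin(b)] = 15*b^2*cos(b) + 9*b^2 + 30*b*sin(b) - 90*b*cos(b) - 36*b - 90*sin(b) - 240*cos(b) - 48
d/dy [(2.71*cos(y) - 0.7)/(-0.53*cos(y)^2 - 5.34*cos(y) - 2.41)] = (-1.4363*cos(y)^2 + 0.742000000000001*cos(y) + 10.2691)*sin(y)/(0.2809*cos(y)^4 + 5.6604*cos(y)^3 + 31.0702*cos(y)^2 + 25.7388*cos(y) + 5.8081)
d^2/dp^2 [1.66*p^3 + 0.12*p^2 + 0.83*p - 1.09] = 9.96*p + 0.24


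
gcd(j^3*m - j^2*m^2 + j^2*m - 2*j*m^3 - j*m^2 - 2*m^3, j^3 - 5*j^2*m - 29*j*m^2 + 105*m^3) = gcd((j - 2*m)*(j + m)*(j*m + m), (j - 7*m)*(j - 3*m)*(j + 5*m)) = 1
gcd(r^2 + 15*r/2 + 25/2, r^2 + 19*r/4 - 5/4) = r + 5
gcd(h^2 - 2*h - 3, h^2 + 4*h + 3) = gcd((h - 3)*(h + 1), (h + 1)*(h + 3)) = h + 1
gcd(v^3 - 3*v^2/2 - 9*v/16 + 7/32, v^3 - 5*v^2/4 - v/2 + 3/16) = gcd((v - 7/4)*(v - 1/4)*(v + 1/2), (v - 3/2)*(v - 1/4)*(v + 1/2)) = v^2 + v/4 - 1/8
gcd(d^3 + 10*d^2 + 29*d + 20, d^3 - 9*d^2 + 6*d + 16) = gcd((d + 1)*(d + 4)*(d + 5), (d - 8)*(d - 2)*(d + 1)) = d + 1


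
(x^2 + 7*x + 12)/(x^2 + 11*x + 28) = (x + 3)/(x + 7)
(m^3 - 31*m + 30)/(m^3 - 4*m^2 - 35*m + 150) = (m - 1)/(m - 5)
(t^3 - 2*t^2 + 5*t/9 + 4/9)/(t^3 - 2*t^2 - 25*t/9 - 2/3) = (3*t^2 - 7*t + 4)/(3*t^2 - 7*t - 6)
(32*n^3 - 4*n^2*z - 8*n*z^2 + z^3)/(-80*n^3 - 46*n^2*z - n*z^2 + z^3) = (-2*n + z)/(5*n + z)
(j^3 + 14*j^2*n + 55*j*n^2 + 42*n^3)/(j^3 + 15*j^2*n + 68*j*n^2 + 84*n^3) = (j + n)/(j + 2*n)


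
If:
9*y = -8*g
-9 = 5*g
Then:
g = -9/5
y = 8/5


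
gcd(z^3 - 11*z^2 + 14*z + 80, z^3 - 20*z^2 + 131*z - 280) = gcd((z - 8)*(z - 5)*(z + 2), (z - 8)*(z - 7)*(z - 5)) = z^2 - 13*z + 40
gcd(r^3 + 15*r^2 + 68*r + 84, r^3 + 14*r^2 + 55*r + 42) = r^2 + 13*r + 42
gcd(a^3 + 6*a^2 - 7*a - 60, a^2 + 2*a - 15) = a^2 + 2*a - 15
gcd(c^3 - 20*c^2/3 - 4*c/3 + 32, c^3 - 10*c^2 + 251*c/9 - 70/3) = c - 6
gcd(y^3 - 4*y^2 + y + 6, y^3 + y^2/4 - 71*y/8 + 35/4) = y - 2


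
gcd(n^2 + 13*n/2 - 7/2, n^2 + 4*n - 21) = n + 7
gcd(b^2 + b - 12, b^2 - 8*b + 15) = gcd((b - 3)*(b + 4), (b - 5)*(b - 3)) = b - 3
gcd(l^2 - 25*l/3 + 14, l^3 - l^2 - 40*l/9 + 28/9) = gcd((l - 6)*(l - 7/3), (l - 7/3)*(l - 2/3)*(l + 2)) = l - 7/3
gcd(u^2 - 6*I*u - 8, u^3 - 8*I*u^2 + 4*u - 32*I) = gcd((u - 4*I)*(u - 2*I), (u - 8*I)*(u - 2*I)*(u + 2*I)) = u - 2*I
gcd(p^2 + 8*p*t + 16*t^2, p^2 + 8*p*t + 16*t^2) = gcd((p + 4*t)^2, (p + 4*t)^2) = p^2 + 8*p*t + 16*t^2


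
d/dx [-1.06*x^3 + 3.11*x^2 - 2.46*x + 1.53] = -3.18*x^2 + 6.22*x - 2.46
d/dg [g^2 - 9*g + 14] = 2*g - 9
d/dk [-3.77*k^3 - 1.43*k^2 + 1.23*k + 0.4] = -11.31*k^2 - 2.86*k + 1.23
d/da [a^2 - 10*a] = 2*a - 10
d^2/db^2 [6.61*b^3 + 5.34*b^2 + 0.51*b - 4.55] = 39.66*b + 10.68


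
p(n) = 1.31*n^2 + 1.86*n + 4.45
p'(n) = 2.62*n + 1.86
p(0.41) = 5.43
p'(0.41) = 2.93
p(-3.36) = 12.99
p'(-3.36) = -6.94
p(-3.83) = 16.54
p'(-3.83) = -8.17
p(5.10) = 48.01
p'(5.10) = 15.22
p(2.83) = 20.21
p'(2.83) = 9.27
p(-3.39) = 13.20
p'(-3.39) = -7.02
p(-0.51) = 3.84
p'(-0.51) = 0.52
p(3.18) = 23.61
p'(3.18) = 10.19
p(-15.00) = 271.30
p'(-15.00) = -37.44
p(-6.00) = 40.45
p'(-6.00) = -13.86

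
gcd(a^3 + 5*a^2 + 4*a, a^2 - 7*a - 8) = a + 1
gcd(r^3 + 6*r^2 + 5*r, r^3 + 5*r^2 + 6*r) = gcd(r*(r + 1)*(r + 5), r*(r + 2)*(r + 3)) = r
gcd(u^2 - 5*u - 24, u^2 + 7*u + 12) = u + 3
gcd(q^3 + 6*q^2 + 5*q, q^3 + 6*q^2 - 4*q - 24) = 1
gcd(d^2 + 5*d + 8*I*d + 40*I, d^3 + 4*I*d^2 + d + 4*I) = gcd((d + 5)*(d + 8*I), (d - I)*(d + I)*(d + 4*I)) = 1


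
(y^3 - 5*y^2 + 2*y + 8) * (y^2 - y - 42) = y^5 - 6*y^4 - 35*y^3 + 216*y^2 - 92*y - 336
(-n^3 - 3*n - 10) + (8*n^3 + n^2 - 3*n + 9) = 7*n^3 + n^2 - 6*n - 1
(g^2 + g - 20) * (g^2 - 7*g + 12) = g^4 - 6*g^3 - 15*g^2 + 152*g - 240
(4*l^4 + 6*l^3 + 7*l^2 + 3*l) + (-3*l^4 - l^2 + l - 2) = l^4 + 6*l^3 + 6*l^2 + 4*l - 2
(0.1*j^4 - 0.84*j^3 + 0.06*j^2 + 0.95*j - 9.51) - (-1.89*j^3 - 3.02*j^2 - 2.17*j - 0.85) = 0.1*j^4 + 1.05*j^3 + 3.08*j^2 + 3.12*j - 8.66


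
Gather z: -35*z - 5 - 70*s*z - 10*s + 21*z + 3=-10*s + z*(-70*s - 14) - 2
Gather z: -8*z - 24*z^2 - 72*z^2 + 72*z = -96*z^2 + 64*z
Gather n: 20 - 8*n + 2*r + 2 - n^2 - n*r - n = -n^2 + n*(-r - 9) + 2*r + 22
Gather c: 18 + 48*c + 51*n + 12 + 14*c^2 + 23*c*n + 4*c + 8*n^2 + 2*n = 14*c^2 + c*(23*n + 52) + 8*n^2 + 53*n + 30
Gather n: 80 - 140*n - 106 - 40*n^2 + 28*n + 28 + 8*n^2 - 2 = -32*n^2 - 112*n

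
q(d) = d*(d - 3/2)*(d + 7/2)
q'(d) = d*(d - 3/2) + d*(d + 7/2) + (d - 3/2)*(d + 7/2) = 3*d^2 + 4*d - 21/4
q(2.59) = 17.19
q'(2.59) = 25.23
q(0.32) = -1.44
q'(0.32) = -3.66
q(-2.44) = 10.19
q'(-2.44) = 2.85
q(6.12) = 272.00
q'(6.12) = 131.59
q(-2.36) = 10.38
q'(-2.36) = 2.02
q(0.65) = -2.29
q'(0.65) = -1.38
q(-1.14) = 7.10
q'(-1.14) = -5.91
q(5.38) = 185.36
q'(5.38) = 103.10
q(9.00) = 843.75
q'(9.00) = 273.75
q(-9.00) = -519.75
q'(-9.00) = 201.75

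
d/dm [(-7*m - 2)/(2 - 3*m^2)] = (21*m^2 - 6*m*(7*m + 2) - 14)/(3*m^2 - 2)^2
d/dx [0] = 0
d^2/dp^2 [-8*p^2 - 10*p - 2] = -16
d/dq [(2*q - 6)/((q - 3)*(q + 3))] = -2/(q^2 + 6*q + 9)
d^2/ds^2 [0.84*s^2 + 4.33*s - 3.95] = 1.68000000000000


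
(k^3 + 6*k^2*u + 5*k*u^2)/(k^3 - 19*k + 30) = k*(k^2 + 6*k*u + 5*u^2)/(k^3 - 19*k + 30)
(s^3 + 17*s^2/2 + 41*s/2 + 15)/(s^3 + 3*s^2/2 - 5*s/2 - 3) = (2*s^2 + 13*s + 15)/(2*s^2 - s - 3)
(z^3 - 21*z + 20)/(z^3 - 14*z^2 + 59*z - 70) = (z^3 - 21*z + 20)/(z^3 - 14*z^2 + 59*z - 70)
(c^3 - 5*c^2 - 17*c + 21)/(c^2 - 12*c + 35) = (c^2 + 2*c - 3)/(c - 5)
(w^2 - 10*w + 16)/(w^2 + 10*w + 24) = (w^2 - 10*w + 16)/(w^2 + 10*w + 24)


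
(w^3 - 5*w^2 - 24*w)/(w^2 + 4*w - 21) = w*(w^2 - 5*w - 24)/(w^2 + 4*w - 21)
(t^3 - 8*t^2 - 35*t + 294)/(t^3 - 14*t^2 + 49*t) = (t + 6)/t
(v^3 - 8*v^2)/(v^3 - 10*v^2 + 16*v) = v/(v - 2)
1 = 1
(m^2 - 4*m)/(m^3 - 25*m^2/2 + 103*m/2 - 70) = 2*m/(2*m^2 - 17*m + 35)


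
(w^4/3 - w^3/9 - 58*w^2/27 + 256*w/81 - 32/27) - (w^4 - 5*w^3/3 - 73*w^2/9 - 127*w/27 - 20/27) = -2*w^4/3 + 14*w^3/9 + 161*w^2/27 + 637*w/81 - 4/9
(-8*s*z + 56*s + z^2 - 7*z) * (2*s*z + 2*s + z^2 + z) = -16*s^2*z^2 + 96*s^2*z + 112*s^2 - 6*s*z^3 + 36*s*z^2 + 42*s*z + z^4 - 6*z^3 - 7*z^2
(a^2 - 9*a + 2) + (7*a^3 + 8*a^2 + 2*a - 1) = 7*a^3 + 9*a^2 - 7*a + 1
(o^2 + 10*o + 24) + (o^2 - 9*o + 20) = 2*o^2 + o + 44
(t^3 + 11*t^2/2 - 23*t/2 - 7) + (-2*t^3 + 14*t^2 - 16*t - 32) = -t^3 + 39*t^2/2 - 55*t/2 - 39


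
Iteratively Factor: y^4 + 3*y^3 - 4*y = (y + 2)*(y^3 + y^2 - 2*y) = (y - 1)*(y + 2)*(y^2 + 2*y) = y*(y - 1)*(y + 2)*(y + 2)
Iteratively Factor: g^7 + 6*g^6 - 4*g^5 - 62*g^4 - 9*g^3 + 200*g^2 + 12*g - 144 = (g + 3)*(g^6 + 3*g^5 - 13*g^4 - 23*g^3 + 60*g^2 + 20*g - 48) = (g - 1)*(g + 3)*(g^5 + 4*g^4 - 9*g^3 - 32*g^2 + 28*g + 48) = (g - 1)*(g + 3)*(g + 4)*(g^4 - 9*g^2 + 4*g + 12) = (g - 1)*(g + 1)*(g + 3)*(g + 4)*(g^3 - g^2 - 8*g + 12) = (g - 1)*(g + 1)*(g + 3)^2*(g + 4)*(g^2 - 4*g + 4) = (g - 2)*(g - 1)*(g + 1)*(g + 3)^2*(g + 4)*(g - 2)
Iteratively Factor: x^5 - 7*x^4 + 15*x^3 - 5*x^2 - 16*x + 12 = (x - 3)*(x^4 - 4*x^3 + 3*x^2 + 4*x - 4) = (x - 3)*(x + 1)*(x^3 - 5*x^2 + 8*x - 4) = (x - 3)*(x - 1)*(x + 1)*(x^2 - 4*x + 4) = (x - 3)*(x - 2)*(x - 1)*(x + 1)*(x - 2)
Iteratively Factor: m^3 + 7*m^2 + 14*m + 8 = (m + 2)*(m^2 + 5*m + 4) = (m + 2)*(m + 4)*(m + 1)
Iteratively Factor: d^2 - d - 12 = (d - 4)*(d + 3)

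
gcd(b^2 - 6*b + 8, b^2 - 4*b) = b - 4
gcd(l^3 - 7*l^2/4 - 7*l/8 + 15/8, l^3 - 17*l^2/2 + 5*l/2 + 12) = l^2 - l/2 - 3/2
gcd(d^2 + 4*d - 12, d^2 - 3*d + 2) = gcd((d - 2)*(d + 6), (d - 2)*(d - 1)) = d - 2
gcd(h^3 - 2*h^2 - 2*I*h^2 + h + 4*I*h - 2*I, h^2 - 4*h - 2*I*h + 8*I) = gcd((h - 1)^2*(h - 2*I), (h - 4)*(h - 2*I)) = h - 2*I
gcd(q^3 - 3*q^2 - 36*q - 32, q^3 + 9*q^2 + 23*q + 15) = q + 1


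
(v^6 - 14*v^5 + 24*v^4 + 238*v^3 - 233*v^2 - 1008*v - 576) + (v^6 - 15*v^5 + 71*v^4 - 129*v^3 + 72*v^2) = 2*v^6 - 29*v^5 + 95*v^4 + 109*v^3 - 161*v^2 - 1008*v - 576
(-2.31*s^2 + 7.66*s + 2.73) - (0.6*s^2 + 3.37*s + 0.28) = -2.91*s^2 + 4.29*s + 2.45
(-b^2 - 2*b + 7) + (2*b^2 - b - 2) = b^2 - 3*b + 5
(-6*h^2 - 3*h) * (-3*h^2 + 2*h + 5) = 18*h^4 - 3*h^3 - 36*h^2 - 15*h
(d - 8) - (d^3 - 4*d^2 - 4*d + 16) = -d^3 + 4*d^2 + 5*d - 24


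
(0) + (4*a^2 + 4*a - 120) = 4*a^2 + 4*a - 120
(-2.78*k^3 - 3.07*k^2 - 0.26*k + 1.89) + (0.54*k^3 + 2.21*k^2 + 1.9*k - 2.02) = -2.24*k^3 - 0.86*k^2 + 1.64*k - 0.13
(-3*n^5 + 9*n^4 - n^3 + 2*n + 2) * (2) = -6*n^5 + 18*n^4 - 2*n^3 + 4*n + 4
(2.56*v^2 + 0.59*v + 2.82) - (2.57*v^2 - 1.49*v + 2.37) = -0.00999999999999979*v^2 + 2.08*v + 0.45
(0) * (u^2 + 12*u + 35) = 0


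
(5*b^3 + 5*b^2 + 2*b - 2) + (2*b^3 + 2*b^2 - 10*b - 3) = 7*b^3 + 7*b^2 - 8*b - 5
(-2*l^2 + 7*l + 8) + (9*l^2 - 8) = 7*l^2 + 7*l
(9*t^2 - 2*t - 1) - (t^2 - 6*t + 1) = 8*t^2 + 4*t - 2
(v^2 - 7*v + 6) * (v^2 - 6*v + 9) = v^4 - 13*v^3 + 57*v^2 - 99*v + 54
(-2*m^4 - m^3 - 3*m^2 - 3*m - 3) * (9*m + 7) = -18*m^5 - 23*m^4 - 34*m^3 - 48*m^2 - 48*m - 21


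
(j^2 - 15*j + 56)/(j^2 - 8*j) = (j - 7)/j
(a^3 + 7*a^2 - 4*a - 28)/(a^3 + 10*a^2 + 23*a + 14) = (a - 2)/(a + 1)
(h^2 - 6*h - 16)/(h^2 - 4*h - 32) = (h + 2)/(h + 4)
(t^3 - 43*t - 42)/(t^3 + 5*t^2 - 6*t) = (t^2 - 6*t - 7)/(t*(t - 1))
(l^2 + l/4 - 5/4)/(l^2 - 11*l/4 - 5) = (l - 1)/(l - 4)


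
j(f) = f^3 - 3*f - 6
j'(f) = 3*f^2 - 3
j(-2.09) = -8.86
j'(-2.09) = 10.10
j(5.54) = 147.41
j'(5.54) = 89.07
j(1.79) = -5.63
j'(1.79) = 6.61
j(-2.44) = -13.21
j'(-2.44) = 14.86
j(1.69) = -6.24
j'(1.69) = 5.57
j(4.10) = 50.62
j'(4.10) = 47.43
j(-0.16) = -5.52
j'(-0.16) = -2.92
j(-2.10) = -8.96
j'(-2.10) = 10.23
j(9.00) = 696.00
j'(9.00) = 240.00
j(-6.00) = -204.00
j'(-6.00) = 105.00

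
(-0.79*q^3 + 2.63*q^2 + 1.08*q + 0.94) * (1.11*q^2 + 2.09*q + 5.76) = -0.8769*q^5 + 1.2682*q^4 + 2.1451*q^3 + 18.4494*q^2 + 8.1854*q + 5.4144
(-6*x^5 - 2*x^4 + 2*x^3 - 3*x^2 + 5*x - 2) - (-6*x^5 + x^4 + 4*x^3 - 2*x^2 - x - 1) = -3*x^4 - 2*x^3 - x^2 + 6*x - 1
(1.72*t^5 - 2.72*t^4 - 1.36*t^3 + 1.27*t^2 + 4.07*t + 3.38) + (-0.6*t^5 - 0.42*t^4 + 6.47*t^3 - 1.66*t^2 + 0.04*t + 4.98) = 1.12*t^5 - 3.14*t^4 + 5.11*t^3 - 0.39*t^2 + 4.11*t + 8.36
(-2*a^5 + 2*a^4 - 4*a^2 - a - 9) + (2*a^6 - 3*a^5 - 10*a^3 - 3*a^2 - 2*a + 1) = 2*a^6 - 5*a^5 + 2*a^4 - 10*a^3 - 7*a^2 - 3*a - 8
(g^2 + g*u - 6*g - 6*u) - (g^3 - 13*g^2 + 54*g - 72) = -g^3 + 14*g^2 + g*u - 60*g - 6*u + 72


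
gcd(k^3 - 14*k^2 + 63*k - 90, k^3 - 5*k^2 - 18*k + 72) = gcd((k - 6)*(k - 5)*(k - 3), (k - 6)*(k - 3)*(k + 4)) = k^2 - 9*k + 18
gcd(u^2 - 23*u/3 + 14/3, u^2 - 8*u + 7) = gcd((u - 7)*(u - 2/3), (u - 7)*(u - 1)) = u - 7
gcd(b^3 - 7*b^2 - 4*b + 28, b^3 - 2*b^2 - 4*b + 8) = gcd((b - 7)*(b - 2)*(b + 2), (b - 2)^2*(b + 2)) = b^2 - 4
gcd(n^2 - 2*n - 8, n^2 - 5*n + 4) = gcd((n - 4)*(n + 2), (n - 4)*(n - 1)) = n - 4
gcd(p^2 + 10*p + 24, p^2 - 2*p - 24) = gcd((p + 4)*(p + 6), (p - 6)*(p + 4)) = p + 4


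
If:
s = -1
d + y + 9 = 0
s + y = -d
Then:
No Solution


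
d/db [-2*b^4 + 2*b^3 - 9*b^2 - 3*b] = -8*b^3 + 6*b^2 - 18*b - 3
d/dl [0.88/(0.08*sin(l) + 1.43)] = -0.0704*cos(l)/(0.08*sin(l) + 1.43)^2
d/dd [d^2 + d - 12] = 2*d + 1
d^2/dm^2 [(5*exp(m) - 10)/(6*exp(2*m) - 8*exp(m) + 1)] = (180*exp(4*m) - 1200*exp(3*m) + 1260*exp(2*m) - 360*exp(m) - 75)*exp(m)/(216*exp(6*m) - 864*exp(5*m) + 1260*exp(4*m) - 800*exp(3*m) + 210*exp(2*m) - 24*exp(m) + 1)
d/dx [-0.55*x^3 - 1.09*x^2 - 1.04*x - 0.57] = -1.65*x^2 - 2.18*x - 1.04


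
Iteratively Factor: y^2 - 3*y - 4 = (y + 1)*(y - 4)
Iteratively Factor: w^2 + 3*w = (w)*(w + 3)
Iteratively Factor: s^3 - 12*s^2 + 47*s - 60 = (s - 4)*(s^2 - 8*s + 15) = (s - 4)*(s - 3)*(s - 5)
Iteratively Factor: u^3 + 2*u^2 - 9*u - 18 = (u - 3)*(u^2 + 5*u + 6) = (u - 3)*(u + 2)*(u + 3)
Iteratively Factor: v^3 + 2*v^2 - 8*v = (v - 2)*(v^2 + 4*v) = (v - 2)*(v + 4)*(v)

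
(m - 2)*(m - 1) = m^2 - 3*m + 2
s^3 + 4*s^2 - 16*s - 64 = (s - 4)*(s + 4)^2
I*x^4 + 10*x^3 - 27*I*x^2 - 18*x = x*(x - 6*I)*(x - 3*I)*(I*x + 1)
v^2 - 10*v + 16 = (v - 8)*(v - 2)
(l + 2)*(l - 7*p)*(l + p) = l^3 - 6*l^2*p + 2*l^2 - 7*l*p^2 - 12*l*p - 14*p^2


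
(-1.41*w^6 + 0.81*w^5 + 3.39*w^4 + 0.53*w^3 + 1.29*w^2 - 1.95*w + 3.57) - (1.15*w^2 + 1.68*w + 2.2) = -1.41*w^6 + 0.81*w^5 + 3.39*w^4 + 0.53*w^3 + 0.14*w^2 - 3.63*w + 1.37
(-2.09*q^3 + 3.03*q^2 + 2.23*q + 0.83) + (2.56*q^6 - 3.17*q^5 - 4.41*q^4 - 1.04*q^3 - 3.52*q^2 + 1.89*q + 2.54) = 2.56*q^6 - 3.17*q^5 - 4.41*q^4 - 3.13*q^3 - 0.49*q^2 + 4.12*q + 3.37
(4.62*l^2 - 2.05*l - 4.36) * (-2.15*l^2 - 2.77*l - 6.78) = -9.933*l^4 - 8.3899*l^3 - 16.2711*l^2 + 25.9762*l + 29.5608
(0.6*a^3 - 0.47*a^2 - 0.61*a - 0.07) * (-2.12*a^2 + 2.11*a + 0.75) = -1.272*a^5 + 2.2624*a^4 + 0.7515*a^3 - 1.4912*a^2 - 0.6052*a - 0.0525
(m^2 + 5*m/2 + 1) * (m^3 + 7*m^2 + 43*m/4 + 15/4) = m^5 + 19*m^4/2 + 117*m^3/4 + 301*m^2/8 + 161*m/8 + 15/4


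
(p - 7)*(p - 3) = p^2 - 10*p + 21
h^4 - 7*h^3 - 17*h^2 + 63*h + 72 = (h - 8)*(h - 3)*(h + 1)*(h + 3)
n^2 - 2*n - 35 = (n - 7)*(n + 5)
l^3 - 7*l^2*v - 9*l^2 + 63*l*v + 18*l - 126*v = (l - 6)*(l - 3)*(l - 7*v)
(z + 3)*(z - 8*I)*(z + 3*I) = z^3 + 3*z^2 - 5*I*z^2 + 24*z - 15*I*z + 72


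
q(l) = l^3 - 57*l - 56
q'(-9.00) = 186.00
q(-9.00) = -272.00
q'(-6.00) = 51.00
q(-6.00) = 70.00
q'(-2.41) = -39.58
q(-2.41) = 67.37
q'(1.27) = -52.16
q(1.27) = -126.34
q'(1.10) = -53.37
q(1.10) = -117.37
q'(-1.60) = -49.32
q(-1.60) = 31.10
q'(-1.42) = -50.95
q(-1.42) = 22.08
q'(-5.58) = 36.41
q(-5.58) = 88.32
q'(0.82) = -54.98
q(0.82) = -102.19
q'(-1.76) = -47.71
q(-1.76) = 38.87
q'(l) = 3*l^2 - 57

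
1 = 1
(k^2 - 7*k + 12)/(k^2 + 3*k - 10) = (k^2 - 7*k + 12)/(k^2 + 3*k - 10)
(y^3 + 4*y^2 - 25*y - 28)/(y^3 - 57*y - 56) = (y - 4)/(y - 8)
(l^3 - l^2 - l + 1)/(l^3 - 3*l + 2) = (l + 1)/(l + 2)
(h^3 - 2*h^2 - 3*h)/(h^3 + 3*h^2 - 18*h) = (h + 1)/(h + 6)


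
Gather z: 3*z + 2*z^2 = 2*z^2 + 3*z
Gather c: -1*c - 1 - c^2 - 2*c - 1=-c^2 - 3*c - 2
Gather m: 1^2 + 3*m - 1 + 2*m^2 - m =2*m^2 + 2*m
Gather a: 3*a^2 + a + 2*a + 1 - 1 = 3*a^2 + 3*a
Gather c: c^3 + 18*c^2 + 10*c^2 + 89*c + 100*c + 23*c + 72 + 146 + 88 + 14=c^3 + 28*c^2 + 212*c + 320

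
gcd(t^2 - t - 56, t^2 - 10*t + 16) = t - 8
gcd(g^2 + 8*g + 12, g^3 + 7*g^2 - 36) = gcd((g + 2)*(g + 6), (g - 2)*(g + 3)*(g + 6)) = g + 6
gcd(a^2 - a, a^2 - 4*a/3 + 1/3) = a - 1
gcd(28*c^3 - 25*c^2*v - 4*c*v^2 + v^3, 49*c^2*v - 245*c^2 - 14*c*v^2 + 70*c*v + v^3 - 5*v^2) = -7*c + v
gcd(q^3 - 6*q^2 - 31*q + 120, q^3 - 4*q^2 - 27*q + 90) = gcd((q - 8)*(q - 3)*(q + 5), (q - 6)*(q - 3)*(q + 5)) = q^2 + 2*q - 15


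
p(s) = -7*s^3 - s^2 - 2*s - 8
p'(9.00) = -1721.00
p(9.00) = -5210.00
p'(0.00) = -2.00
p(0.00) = -8.00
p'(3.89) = -327.55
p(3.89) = -442.96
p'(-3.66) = -275.99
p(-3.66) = 329.12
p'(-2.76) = -156.45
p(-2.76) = 137.07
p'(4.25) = -389.81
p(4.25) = -571.92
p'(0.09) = -2.35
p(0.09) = -8.19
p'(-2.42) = -120.14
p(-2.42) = 90.19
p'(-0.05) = -1.95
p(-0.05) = -7.90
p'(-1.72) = -60.69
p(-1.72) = 28.10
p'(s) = -21*s^2 - 2*s - 2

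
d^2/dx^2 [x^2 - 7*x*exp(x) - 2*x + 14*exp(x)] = -7*x*exp(x) + 2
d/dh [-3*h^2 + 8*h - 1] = 8 - 6*h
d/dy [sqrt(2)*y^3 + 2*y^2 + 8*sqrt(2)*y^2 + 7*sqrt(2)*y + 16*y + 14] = 3*sqrt(2)*y^2 + 4*y + 16*sqrt(2)*y + 7*sqrt(2) + 16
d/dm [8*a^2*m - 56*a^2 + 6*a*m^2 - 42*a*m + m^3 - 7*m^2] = 8*a^2 + 12*a*m - 42*a + 3*m^2 - 14*m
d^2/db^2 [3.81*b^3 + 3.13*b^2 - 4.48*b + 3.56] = 22.86*b + 6.26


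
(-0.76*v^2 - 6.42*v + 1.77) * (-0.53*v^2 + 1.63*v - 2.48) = 0.4028*v^4 + 2.1638*v^3 - 9.5179*v^2 + 18.8067*v - 4.3896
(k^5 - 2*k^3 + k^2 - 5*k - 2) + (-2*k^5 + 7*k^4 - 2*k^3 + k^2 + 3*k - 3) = -k^5 + 7*k^4 - 4*k^3 + 2*k^2 - 2*k - 5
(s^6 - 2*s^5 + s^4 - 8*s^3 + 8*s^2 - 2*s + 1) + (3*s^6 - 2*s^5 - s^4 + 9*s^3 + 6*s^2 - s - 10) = 4*s^6 - 4*s^5 + s^3 + 14*s^2 - 3*s - 9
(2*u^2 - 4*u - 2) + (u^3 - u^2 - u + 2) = u^3 + u^2 - 5*u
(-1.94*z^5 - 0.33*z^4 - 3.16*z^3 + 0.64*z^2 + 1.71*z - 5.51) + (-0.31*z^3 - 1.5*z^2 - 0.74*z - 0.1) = -1.94*z^5 - 0.33*z^4 - 3.47*z^3 - 0.86*z^2 + 0.97*z - 5.61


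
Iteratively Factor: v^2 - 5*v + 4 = (v - 4)*(v - 1)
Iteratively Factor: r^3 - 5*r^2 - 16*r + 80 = (r - 5)*(r^2 - 16) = (r - 5)*(r + 4)*(r - 4)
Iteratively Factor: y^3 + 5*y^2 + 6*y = (y)*(y^2 + 5*y + 6) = y*(y + 2)*(y + 3)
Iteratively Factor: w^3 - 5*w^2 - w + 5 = (w + 1)*(w^2 - 6*w + 5) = (w - 5)*(w + 1)*(w - 1)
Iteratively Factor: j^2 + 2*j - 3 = (j - 1)*(j + 3)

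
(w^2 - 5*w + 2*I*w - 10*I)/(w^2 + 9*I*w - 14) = (w - 5)/(w + 7*I)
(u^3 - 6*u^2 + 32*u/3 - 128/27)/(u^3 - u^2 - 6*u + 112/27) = (3*u - 8)/(3*u + 7)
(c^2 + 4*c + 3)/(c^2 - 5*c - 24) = (c + 1)/(c - 8)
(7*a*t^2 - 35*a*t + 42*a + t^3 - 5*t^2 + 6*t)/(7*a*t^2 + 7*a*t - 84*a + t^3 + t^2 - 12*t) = (t - 2)/(t + 4)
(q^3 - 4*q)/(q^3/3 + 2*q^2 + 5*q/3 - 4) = 3*q*(q^2 - 4)/(q^3 + 6*q^2 + 5*q - 12)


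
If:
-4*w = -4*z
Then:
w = z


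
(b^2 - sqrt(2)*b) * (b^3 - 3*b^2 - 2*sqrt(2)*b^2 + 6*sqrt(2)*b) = b^5 - 3*sqrt(2)*b^4 - 3*b^4 + 4*b^3 + 9*sqrt(2)*b^3 - 12*b^2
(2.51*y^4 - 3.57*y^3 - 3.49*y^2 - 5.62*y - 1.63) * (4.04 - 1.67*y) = -4.1917*y^5 + 16.1023*y^4 - 8.5945*y^3 - 4.7142*y^2 - 19.9827*y - 6.5852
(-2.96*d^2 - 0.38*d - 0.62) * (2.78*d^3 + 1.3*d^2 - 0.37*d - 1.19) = -8.2288*d^5 - 4.9044*d^4 - 1.1224*d^3 + 2.857*d^2 + 0.6816*d + 0.7378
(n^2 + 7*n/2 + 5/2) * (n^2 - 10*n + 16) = n^4 - 13*n^3/2 - 33*n^2/2 + 31*n + 40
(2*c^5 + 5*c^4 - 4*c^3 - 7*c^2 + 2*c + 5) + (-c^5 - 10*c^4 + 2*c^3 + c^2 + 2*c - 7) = c^5 - 5*c^4 - 2*c^3 - 6*c^2 + 4*c - 2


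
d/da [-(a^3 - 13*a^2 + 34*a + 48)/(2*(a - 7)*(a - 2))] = (-a^4 + 18*a^3 - 125*a^2 + 460*a - 908)/(2*(a^4 - 18*a^3 + 109*a^2 - 252*a + 196))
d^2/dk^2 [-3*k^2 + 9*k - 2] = -6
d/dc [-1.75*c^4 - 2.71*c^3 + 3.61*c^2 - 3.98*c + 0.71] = -7.0*c^3 - 8.13*c^2 + 7.22*c - 3.98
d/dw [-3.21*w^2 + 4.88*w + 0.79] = 4.88 - 6.42*w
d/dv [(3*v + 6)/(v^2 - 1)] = 3*(v^2 - 2*v*(v + 2) - 1)/(v^2 - 1)^2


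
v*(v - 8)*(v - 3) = v^3 - 11*v^2 + 24*v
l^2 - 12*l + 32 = (l - 8)*(l - 4)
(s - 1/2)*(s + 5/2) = s^2 + 2*s - 5/4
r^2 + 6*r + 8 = (r + 2)*(r + 4)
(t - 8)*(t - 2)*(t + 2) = t^3 - 8*t^2 - 4*t + 32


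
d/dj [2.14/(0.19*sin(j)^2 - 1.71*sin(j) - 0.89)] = (3.6594 - 0.8132*sin(j))*cos(j)/(-0.19*sin(j)^2 + 1.71*sin(j) + 0.89)^2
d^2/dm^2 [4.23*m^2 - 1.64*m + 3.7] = 8.46000000000000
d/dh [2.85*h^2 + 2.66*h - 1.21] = 5.7*h + 2.66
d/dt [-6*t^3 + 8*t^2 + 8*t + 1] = -18*t^2 + 16*t + 8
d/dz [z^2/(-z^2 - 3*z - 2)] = z*(-3*z - 4)/(z^4 + 6*z^3 + 13*z^2 + 12*z + 4)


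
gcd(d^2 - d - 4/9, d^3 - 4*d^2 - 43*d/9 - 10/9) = d + 1/3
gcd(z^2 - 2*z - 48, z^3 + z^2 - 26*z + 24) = z + 6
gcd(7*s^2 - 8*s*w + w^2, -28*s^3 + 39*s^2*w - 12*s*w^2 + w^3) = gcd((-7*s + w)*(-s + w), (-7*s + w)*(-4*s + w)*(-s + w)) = 7*s^2 - 8*s*w + w^2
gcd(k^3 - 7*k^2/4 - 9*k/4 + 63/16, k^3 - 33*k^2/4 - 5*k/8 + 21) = k^2 - k/4 - 21/8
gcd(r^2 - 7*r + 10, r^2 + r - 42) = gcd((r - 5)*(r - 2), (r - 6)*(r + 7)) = 1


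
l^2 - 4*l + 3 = (l - 3)*(l - 1)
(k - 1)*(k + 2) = k^2 + k - 2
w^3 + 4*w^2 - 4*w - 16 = (w - 2)*(w + 2)*(w + 4)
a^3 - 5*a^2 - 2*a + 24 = (a - 4)*(a - 3)*(a + 2)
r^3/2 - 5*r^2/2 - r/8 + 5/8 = (r/2 + 1/4)*(r - 5)*(r - 1/2)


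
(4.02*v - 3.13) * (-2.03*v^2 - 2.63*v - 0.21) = -8.1606*v^3 - 4.2187*v^2 + 7.3877*v + 0.6573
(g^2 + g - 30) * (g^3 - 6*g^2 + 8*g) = g^5 - 5*g^4 - 28*g^3 + 188*g^2 - 240*g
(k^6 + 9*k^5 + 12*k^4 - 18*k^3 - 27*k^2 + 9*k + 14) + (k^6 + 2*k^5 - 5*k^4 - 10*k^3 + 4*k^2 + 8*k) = 2*k^6 + 11*k^5 + 7*k^4 - 28*k^3 - 23*k^2 + 17*k + 14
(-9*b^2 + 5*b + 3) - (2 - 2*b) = -9*b^2 + 7*b + 1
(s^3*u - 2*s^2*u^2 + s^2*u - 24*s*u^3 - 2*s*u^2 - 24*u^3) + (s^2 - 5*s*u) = s^3*u - 2*s^2*u^2 + s^2*u + s^2 - 24*s*u^3 - 2*s*u^2 - 5*s*u - 24*u^3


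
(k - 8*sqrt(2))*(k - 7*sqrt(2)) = k^2 - 15*sqrt(2)*k + 112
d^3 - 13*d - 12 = (d - 4)*(d + 1)*(d + 3)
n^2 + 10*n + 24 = (n + 4)*(n + 6)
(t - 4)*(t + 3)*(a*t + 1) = a*t^3 - a*t^2 - 12*a*t + t^2 - t - 12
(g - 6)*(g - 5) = g^2 - 11*g + 30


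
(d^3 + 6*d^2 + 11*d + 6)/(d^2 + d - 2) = (d^2 + 4*d + 3)/(d - 1)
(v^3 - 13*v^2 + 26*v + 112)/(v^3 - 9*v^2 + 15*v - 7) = (v^2 - 6*v - 16)/(v^2 - 2*v + 1)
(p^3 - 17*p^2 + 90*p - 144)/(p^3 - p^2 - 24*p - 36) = (p^2 - 11*p + 24)/(p^2 + 5*p + 6)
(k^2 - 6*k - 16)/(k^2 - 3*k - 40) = (k + 2)/(k + 5)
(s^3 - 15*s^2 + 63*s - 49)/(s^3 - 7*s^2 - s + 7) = (s - 7)/(s + 1)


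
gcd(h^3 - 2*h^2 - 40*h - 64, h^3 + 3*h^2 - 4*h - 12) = h + 2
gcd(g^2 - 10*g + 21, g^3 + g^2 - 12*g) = g - 3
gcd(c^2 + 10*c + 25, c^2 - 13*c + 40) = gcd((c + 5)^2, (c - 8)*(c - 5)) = 1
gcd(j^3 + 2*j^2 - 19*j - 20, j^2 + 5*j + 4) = j + 1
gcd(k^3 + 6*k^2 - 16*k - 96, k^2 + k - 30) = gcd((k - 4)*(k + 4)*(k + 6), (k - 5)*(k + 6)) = k + 6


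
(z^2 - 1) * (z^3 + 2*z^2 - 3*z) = z^5 + 2*z^4 - 4*z^3 - 2*z^2 + 3*z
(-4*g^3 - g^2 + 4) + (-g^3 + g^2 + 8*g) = -5*g^3 + 8*g + 4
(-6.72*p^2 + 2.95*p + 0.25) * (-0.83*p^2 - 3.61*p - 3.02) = 5.5776*p^4 + 21.8107*p^3 + 9.4374*p^2 - 9.8115*p - 0.755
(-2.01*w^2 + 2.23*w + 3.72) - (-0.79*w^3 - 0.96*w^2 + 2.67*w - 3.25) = 0.79*w^3 - 1.05*w^2 - 0.44*w + 6.97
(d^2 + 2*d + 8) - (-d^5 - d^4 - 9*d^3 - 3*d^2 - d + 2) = d^5 + d^4 + 9*d^3 + 4*d^2 + 3*d + 6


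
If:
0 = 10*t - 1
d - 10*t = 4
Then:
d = 5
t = 1/10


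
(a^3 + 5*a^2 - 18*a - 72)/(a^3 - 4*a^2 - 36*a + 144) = (a + 3)/(a - 6)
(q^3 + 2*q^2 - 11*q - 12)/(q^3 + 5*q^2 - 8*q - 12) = (q^2 + q - 12)/(q^2 + 4*q - 12)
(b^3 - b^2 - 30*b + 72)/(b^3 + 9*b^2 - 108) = (b - 4)/(b + 6)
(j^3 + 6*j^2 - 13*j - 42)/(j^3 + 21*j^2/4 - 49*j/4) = 4*(j^2 - j - 6)/(j*(4*j - 7))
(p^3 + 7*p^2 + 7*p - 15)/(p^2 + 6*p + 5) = (p^2 + 2*p - 3)/(p + 1)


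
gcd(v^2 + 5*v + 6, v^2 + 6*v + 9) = v + 3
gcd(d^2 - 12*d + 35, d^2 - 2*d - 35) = d - 7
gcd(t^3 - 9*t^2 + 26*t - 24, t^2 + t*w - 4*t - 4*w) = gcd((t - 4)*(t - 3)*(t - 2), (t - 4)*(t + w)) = t - 4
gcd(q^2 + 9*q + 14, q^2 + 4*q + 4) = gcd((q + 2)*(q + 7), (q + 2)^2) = q + 2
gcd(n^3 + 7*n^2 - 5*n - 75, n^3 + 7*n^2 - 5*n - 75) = n^3 + 7*n^2 - 5*n - 75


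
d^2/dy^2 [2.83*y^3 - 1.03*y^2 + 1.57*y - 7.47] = 16.98*y - 2.06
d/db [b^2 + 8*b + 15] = 2*b + 8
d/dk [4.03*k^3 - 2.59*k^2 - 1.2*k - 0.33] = 12.09*k^2 - 5.18*k - 1.2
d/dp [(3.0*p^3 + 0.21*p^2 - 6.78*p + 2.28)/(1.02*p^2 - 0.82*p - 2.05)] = (3.06*p^4 - 4.92*p^3 - 11.7066*p^2 - 5.5122*p + 15.7686)/(1.0404*p^4 - 1.6728*p^3 - 3.5096*p^2 + 3.362*p + 4.2025)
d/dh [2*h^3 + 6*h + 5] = 6*h^2 + 6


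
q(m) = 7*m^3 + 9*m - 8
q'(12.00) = 3033.00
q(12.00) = 12196.00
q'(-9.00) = 1710.00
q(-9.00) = -5192.00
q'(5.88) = 735.06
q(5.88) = 1468.00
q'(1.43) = 51.94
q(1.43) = 25.34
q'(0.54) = 15.12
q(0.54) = -2.04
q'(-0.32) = 11.15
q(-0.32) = -11.11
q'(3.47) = 261.86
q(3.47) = 315.70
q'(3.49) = 264.78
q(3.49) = 320.97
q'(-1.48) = 55.00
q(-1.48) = -44.01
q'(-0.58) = 16.06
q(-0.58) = -14.59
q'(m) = 21*m^2 + 9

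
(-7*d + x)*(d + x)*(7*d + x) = -49*d^3 - 49*d^2*x + d*x^2 + x^3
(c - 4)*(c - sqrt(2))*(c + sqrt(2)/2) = c^3 - 4*c^2 - sqrt(2)*c^2/2 - c + 2*sqrt(2)*c + 4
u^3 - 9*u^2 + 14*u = u*(u - 7)*(u - 2)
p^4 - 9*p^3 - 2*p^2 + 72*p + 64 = (p - 8)*(p - 4)*(p + 1)*(p + 2)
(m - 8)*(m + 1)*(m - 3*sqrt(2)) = m^3 - 7*m^2 - 3*sqrt(2)*m^2 - 8*m + 21*sqrt(2)*m + 24*sqrt(2)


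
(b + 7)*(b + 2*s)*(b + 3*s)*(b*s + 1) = b^4*s + 5*b^3*s^2 + 7*b^3*s + b^3 + 6*b^2*s^3 + 35*b^2*s^2 + 5*b^2*s + 7*b^2 + 42*b*s^3 + 6*b*s^2 + 35*b*s + 42*s^2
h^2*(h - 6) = h^3 - 6*h^2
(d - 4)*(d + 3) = d^2 - d - 12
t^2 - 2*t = t*(t - 2)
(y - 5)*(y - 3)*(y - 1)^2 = y^4 - 10*y^3 + 32*y^2 - 38*y + 15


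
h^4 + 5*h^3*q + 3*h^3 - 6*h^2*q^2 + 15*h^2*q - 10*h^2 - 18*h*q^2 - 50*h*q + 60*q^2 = (h - 2)*(h + 5)*(h - q)*(h + 6*q)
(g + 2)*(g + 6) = g^2 + 8*g + 12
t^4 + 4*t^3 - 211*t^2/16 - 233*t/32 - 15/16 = (t - 5/2)*(t + 1/4)^2*(t + 6)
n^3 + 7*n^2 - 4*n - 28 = (n - 2)*(n + 2)*(n + 7)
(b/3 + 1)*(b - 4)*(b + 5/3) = b^3/3 + 2*b^2/9 - 41*b/9 - 20/3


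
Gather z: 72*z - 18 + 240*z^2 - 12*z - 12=240*z^2 + 60*z - 30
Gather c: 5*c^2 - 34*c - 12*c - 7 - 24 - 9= 5*c^2 - 46*c - 40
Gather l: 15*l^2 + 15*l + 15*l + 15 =15*l^2 + 30*l + 15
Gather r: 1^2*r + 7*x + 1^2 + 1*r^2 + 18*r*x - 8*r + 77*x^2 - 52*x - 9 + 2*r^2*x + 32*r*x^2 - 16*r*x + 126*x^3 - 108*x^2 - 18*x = r^2*(2*x + 1) + r*(32*x^2 + 2*x - 7) + 126*x^3 - 31*x^2 - 63*x - 8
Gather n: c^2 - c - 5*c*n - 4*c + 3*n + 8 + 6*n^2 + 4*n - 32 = c^2 - 5*c + 6*n^2 + n*(7 - 5*c) - 24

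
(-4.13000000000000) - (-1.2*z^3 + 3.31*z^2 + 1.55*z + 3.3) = 1.2*z^3 - 3.31*z^2 - 1.55*z - 7.43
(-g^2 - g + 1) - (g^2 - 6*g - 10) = -2*g^2 + 5*g + 11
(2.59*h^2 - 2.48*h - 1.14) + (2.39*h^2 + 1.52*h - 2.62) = 4.98*h^2 - 0.96*h - 3.76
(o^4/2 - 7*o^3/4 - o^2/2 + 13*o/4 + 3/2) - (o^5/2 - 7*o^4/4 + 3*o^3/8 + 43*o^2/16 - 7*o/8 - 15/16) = -o^5/2 + 9*o^4/4 - 17*o^3/8 - 51*o^2/16 + 33*o/8 + 39/16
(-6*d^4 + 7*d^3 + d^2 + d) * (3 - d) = 6*d^5 - 25*d^4 + 20*d^3 + 2*d^2 + 3*d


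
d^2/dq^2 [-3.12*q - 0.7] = 0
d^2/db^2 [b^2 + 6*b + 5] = 2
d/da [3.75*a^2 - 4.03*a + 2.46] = 7.5*a - 4.03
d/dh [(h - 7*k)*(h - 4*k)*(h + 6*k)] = 3*h^2 - 10*h*k - 38*k^2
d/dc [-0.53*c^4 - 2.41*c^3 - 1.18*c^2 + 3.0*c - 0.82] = -2.12*c^3 - 7.23*c^2 - 2.36*c + 3.0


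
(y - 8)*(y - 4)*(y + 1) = y^3 - 11*y^2 + 20*y + 32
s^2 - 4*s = s*(s - 4)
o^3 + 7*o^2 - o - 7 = (o - 1)*(o + 1)*(o + 7)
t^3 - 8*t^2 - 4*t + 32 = (t - 8)*(t - 2)*(t + 2)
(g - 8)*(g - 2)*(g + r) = g^3 + g^2*r - 10*g^2 - 10*g*r + 16*g + 16*r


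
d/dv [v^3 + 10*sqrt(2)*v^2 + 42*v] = 3*v^2 + 20*sqrt(2)*v + 42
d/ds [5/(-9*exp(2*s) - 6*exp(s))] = 10*(3*exp(s) + 1)*exp(-s)/(3*(3*exp(s) + 2)^2)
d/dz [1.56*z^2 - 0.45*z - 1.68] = 3.12*z - 0.45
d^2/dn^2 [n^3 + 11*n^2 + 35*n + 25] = 6*n + 22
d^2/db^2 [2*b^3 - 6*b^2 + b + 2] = 12*b - 12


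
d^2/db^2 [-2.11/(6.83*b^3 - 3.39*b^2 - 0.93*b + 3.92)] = ((86.4678*b - 14.3058)*(6.83*b^3 - 3.39*b^2 - 0.93*b + 3.92) - 2.11*(-40.98*b^2 + 13.56*b + 1.86)*(-20.49*b^2 + 6.78*b + 0.93))/(6.83*b^3 - 3.39*b^2 - 0.93*b + 3.92)^3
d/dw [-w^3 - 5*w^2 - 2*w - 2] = -3*w^2 - 10*w - 2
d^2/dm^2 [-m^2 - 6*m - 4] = -2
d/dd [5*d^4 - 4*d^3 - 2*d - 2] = 20*d^3 - 12*d^2 - 2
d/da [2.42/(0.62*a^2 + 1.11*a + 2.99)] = (-3.0008*a - 2.6862)/(0.62*a^2 + 1.11*a + 2.99)^2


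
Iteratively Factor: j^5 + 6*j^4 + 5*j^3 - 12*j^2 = (j)*(j^4 + 6*j^3 + 5*j^2 - 12*j) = j*(j + 3)*(j^3 + 3*j^2 - 4*j) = j*(j + 3)*(j + 4)*(j^2 - j) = j*(j - 1)*(j + 3)*(j + 4)*(j)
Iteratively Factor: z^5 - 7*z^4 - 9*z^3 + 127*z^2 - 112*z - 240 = (z - 3)*(z^4 - 4*z^3 - 21*z^2 + 64*z + 80) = (z - 4)*(z - 3)*(z^3 - 21*z - 20) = (z - 5)*(z - 4)*(z - 3)*(z^2 + 5*z + 4) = (z - 5)*(z - 4)*(z - 3)*(z + 4)*(z + 1)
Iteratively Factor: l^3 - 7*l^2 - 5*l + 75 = (l + 3)*(l^2 - 10*l + 25) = (l - 5)*(l + 3)*(l - 5)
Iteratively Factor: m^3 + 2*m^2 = (m)*(m^2 + 2*m) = m^2*(m + 2)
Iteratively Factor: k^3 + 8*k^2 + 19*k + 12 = (k + 1)*(k^2 + 7*k + 12) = (k + 1)*(k + 4)*(k + 3)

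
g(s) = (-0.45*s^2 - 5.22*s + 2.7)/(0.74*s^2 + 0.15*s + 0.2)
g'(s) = (-1.48*s - 0.15)*(-0.45*s^2 - 5.22*s + 2.7)/(0.74*s^2 + 0.15*s + 0.2)^2 + (-0.9*s - 5.22)/(0.74*s^2 + 0.15*s + 0.2)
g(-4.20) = 1.32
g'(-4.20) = 0.52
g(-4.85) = 1.03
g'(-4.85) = 0.38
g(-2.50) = 2.91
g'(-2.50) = 1.65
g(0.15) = 7.97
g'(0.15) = -34.79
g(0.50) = -0.05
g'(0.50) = -12.23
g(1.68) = -2.89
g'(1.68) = 0.35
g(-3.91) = 1.49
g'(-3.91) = 0.61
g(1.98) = -2.77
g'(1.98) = 0.45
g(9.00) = -1.31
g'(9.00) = 0.07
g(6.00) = -1.62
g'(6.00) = 0.14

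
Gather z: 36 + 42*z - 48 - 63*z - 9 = -21*z - 21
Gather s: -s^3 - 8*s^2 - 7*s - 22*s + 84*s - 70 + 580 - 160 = -s^3 - 8*s^2 + 55*s + 350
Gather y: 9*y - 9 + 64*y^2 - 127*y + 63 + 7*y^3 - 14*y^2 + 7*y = 7*y^3 + 50*y^2 - 111*y + 54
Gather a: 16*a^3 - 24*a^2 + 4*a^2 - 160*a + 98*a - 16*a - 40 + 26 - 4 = 16*a^3 - 20*a^2 - 78*a - 18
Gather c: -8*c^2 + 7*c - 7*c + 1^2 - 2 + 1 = -8*c^2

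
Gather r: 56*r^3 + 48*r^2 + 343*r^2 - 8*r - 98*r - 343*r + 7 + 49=56*r^3 + 391*r^2 - 449*r + 56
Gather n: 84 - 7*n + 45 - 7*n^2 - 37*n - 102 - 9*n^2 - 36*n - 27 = -16*n^2 - 80*n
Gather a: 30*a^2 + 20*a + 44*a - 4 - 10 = 30*a^2 + 64*a - 14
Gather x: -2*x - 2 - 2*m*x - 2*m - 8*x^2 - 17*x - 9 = -2*m - 8*x^2 + x*(-2*m - 19) - 11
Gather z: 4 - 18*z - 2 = 2 - 18*z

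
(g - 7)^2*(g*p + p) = g^3*p - 13*g^2*p + 35*g*p + 49*p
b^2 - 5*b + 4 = (b - 4)*(b - 1)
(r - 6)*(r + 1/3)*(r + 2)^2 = r^4 - 5*r^3/3 - 62*r^2/3 - 92*r/3 - 8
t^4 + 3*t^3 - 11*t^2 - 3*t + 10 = (t - 2)*(t - 1)*(t + 1)*(t + 5)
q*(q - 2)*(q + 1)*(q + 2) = q^4 + q^3 - 4*q^2 - 4*q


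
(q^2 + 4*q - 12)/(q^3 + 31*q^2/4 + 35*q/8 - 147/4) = 8*(q - 2)/(8*q^2 + 14*q - 49)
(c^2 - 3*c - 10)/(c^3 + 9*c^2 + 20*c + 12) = (c - 5)/(c^2 + 7*c + 6)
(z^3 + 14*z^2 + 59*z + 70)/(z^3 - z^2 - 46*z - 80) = (z + 7)/(z - 8)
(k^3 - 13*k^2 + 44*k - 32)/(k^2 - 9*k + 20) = (k^2 - 9*k + 8)/(k - 5)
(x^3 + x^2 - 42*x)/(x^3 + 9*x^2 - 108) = x*(x^2 + x - 42)/(x^3 + 9*x^2 - 108)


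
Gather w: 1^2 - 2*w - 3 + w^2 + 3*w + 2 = w^2 + w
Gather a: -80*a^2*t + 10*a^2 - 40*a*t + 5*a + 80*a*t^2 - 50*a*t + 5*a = a^2*(10 - 80*t) + a*(80*t^2 - 90*t + 10)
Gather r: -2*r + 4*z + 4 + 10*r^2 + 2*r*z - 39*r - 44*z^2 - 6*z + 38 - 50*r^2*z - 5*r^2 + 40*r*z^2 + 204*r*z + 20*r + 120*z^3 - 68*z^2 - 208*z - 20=r^2*(5 - 50*z) + r*(40*z^2 + 206*z - 21) + 120*z^3 - 112*z^2 - 210*z + 22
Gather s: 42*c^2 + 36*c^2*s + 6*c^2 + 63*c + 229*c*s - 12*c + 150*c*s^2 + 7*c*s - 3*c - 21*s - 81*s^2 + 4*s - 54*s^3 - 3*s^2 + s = 48*c^2 + 48*c - 54*s^3 + s^2*(150*c - 84) + s*(36*c^2 + 236*c - 16)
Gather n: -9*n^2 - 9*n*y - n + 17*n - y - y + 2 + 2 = -9*n^2 + n*(16 - 9*y) - 2*y + 4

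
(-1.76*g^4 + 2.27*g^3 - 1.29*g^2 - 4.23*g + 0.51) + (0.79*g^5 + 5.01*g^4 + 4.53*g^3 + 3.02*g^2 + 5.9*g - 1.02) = 0.79*g^5 + 3.25*g^4 + 6.8*g^3 + 1.73*g^2 + 1.67*g - 0.51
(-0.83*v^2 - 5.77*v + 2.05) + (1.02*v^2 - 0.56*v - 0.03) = 0.19*v^2 - 6.33*v + 2.02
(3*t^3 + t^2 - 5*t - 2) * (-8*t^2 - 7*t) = -24*t^5 - 29*t^4 + 33*t^3 + 51*t^2 + 14*t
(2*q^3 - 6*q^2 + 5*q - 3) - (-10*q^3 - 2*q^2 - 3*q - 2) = 12*q^3 - 4*q^2 + 8*q - 1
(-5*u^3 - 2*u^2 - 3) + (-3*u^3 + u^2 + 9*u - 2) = -8*u^3 - u^2 + 9*u - 5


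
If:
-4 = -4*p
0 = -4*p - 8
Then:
No Solution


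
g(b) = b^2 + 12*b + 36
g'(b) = 2*b + 12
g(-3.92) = 4.33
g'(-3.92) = 4.16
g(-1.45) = 20.70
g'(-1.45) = 9.10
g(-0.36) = 31.81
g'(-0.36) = 11.28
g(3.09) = 82.63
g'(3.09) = 18.18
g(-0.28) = 32.72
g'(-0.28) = 11.44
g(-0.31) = 32.38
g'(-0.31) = 11.38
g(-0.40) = 31.36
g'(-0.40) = 11.20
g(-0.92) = 25.81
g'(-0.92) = 10.16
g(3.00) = 81.00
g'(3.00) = 18.00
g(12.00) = 324.00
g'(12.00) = 36.00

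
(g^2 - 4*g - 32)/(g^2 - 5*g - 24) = (g + 4)/(g + 3)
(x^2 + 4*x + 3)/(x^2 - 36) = (x^2 + 4*x + 3)/(x^2 - 36)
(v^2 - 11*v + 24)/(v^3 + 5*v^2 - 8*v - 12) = (v^2 - 11*v + 24)/(v^3 + 5*v^2 - 8*v - 12)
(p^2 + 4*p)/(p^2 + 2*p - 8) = p/(p - 2)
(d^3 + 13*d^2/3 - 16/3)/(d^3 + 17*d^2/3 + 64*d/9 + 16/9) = 3*(d - 1)/(3*d + 1)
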